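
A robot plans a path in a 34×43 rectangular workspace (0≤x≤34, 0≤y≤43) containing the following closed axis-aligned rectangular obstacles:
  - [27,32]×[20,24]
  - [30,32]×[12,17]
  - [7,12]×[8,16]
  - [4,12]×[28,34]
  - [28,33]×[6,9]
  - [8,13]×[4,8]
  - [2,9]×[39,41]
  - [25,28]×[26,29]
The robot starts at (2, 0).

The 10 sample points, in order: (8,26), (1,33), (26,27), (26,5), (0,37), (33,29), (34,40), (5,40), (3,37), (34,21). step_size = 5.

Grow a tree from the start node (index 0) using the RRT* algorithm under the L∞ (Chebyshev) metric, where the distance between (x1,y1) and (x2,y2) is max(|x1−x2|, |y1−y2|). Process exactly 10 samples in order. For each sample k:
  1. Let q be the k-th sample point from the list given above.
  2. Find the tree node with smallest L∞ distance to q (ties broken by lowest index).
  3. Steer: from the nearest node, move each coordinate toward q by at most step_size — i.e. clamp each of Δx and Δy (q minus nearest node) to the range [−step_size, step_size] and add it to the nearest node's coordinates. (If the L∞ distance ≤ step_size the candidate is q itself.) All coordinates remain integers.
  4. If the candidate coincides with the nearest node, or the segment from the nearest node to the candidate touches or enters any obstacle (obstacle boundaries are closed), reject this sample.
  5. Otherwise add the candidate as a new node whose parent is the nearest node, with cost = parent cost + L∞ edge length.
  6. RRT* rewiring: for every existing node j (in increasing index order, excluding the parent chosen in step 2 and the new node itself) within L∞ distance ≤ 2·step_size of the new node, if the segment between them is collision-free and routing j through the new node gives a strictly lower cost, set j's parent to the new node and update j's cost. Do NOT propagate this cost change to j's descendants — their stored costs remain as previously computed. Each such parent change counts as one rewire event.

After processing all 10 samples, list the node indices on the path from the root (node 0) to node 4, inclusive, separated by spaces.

Path: 0 1 2 3 4

1. q=(8,26) nearest=0 d=26 new=(7,5) → add node 1 parent=0 cost=5
2. q=(1,33) nearest=1 d=28 new=(2,10) → add node 2 parent=1 cost=10
3. q=(26,27) nearest=1 d=22 new=(12,10) → blocked by [7,12]×[8,16], reject
4. q=(26,5) nearest=1 d=19 new=(12,5) → blocked by [8,13]×[4,8], reject
5. q=(0,37) nearest=2 d=27 new=(0,15) → add node 3 parent=2 cost=15
6. q=(33,29) nearest=1 d=26 new=(12,10) → blocked by [7,12]×[8,16], reject
7. q=(34,40) nearest=2 d=32 new=(7,15) → blocked by [7,12]×[8,16], reject
8. q=(5,40) nearest=3 d=25 new=(5,20) → add node 4 parent=3 cost=20
9. q=(3,37) nearest=4 d=17 new=(3,25) → add node 5 parent=4 cost=25
10. q=(34,21) nearest=1 d=27 new=(12,10) → blocked by [7,12]×[8,16], reject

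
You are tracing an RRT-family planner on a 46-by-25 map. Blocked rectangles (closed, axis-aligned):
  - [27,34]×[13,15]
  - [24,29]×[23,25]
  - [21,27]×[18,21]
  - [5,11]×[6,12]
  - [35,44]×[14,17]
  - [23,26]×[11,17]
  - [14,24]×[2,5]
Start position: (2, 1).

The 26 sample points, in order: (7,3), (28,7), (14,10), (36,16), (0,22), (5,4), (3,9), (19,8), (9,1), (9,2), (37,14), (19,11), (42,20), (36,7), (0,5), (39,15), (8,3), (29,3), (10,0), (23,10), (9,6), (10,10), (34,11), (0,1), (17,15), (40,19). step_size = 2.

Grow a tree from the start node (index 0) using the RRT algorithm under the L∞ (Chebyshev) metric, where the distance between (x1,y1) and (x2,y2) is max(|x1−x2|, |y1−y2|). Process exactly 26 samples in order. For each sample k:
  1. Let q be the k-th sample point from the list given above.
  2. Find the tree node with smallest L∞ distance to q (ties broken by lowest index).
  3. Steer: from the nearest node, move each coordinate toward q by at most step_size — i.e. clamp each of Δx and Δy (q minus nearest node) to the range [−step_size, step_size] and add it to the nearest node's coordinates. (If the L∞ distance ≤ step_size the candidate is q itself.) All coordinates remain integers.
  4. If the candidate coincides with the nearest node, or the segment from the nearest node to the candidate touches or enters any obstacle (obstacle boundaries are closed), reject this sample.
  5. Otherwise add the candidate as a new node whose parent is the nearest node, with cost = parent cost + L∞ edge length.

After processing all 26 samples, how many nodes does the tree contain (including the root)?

Node count: 17

1. q=(7,3) nearest=0 d=5 new=(4,3) → add node 1 parent=0 cost=2
2. q=(28,7) nearest=1 d=24 new=(6,5) → add node 2 parent=1 cost=4
3. q=(14,10) nearest=2 d=8 new=(8,7) → blocked by [5,11]×[6,12], reject
4. q=(36,16) nearest=2 d=30 new=(8,7) → blocked by [5,11]×[6,12], reject
5. q=(0,22) nearest=2 d=17 new=(4,7) → blocked by [5,11]×[6,12], reject
6. q=(5,4) nearest=1 d=1 new=(5,4) → add node 3 parent=1 cost=3
7. q=(3,9) nearest=2 d=4 new=(4,7) → blocked by [5,11]×[6,12], reject
8. q=(19,8) nearest=2 d=13 new=(8,7) → blocked by [5,11]×[6,12], reject
9. q=(9,1) nearest=2 d=4 new=(8,3) → add node 4 parent=2 cost=6
10. q=(9,2) nearest=4 d=1 new=(9,2) → add node 5 parent=4 cost=7
11. q=(37,14) nearest=5 d=28 new=(11,4) → add node 6 parent=5 cost=9
12. q=(19,11) nearest=6 d=8 new=(13,6) → add node 7 parent=6 cost=11
13. q=(42,20) nearest=7 d=29 new=(15,8) → add node 8 parent=7 cost=13
14. q=(36,7) nearest=8 d=21 new=(17,7) → add node 9 parent=8 cost=15
15. q=(0,5) nearest=0 d=4 new=(0,3) → add node 10 parent=0 cost=2
16. q=(39,15) nearest=9 d=22 new=(19,9) → add node 11 parent=9 cost=17
17. q=(8,3) nearest=4 d=0 → coincident, reject
18. q=(29,3) nearest=11 d=10 new=(21,7) → add node 12 parent=11 cost=19
19. q=(10,0) nearest=5 d=2 new=(10,0) → add node 13 parent=5 cost=9
20. q=(23,10) nearest=12 d=3 new=(23,9) → add node 14 parent=12 cost=21
21. q=(9,6) nearest=6 d=2 new=(9,6) → blocked by [5,11]×[6,12], reject
22. q=(10,10) nearest=7 d=4 new=(11,8) → blocked by [5,11]×[6,12], reject
23. q=(34,11) nearest=14 d=11 new=(25,11) → blocked by [23,26]×[11,17], reject
24. q=(0,1) nearest=0 d=2 new=(0,1) → add node 15 parent=0 cost=2
25. q=(17,15) nearest=11 d=6 new=(17,11) → add node 16 parent=11 cost=19
26. q=(40,19) nearest=14 d=17 new=(25,11) → blocked by [23,26]×[11,17], reject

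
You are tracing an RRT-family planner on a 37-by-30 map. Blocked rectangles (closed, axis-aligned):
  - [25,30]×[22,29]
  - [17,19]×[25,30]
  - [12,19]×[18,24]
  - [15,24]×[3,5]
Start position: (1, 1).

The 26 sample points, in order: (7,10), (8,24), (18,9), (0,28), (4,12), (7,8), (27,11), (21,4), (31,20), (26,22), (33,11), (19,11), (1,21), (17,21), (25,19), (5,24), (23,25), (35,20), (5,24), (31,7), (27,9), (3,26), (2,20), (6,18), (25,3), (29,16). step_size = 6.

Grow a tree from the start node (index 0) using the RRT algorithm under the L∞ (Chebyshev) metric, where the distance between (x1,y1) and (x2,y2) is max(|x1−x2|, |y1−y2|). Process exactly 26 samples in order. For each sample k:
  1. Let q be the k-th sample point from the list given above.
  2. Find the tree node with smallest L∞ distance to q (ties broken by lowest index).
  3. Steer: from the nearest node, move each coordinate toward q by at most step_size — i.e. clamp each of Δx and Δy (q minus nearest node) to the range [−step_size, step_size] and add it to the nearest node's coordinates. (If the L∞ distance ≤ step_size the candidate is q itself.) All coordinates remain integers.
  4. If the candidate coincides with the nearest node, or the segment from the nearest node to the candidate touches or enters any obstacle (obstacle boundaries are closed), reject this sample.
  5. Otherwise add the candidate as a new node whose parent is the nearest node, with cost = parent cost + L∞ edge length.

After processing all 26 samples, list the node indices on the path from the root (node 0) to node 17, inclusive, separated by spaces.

1. q=(7,10) nearest=0 d=9 new=(7,7) → add node 1 parent=0 cost=6
2. q=(8,24) nearest=1 d=17 new=(8,13) → add node 2 parent=1 cost=12
3. q=(18,9) nearest=2 d=10 new=(14,9) → add node 3 parent=2 cost=18
4. q=(0,28) nearest=2 d=15 new=(2,19) → add node 4 parent=2 cost=18
5. q=(4,12) nearest=2 d=4 new=(4,12) → add node 5 parent=2 cost=16
6. q=(7,8) nearest=1 d=1 new=(7,8) → add node 6 parent=1 cost=7
7. q=(27,11) nearest=3 d=13 new=(20,11) → add node 7 parent=3 cost=24
8. q=(21,4) nearest=3 d=7 new=(20,4) → blocked by [15,24]×[3,5], reject
9. q=(31,20) nearest=7 d=11 new=(26,17) → add node 8 parent=7 cost=30
10. q=(26,22) nearest=8 d=5 new=(26,22) → blocked by [25,30]×[22,29], reject
11. q=(33,11) nearest=8 d=7 new=(32,11) → add node 9 parent=8 cost=36
12. q=(19,11) nearest=7 d=1 new=(19,11) → add node 10 parent=7 cost=25
13. q=(1,21) nearest=4 d=2 new=(1,21) → add node 11 parent=4 cost=20
14. q=(17,21) nearest=2 d=9 new=(14,19) → blocked by [12,19]×[18,24], reject
15. q=(25,19) nearest=8 d=2 new=(25,19) → add node 12 parent=8 cost=32
16. q=(5,24) nearest=11 d=4 new=(5,24) → add node 13 parent=11 cost=24
17. q=(23,25) nearest=12 d=6 new=(23,25) → add node 14 parent=12 cost=38
18. q=(35,20) nearest=8 d=9 new=(32,20) → add node 15 parent=8 cost=36
19. q=(5,24) nearest=13 d=0 → coincident, reject
20. q=(31,7) nearest=9 d=4 new=(31,7) → add node 16 parent=9 cost=40
21. q=(27,9) nearest=16 d=4 new=(27,9) → add node 17 parent=16 cost=44
22. q=(3,26) nearest=13 d=2 new=(3,26) → add node 18 parent=13 cost=26
23. q=(2,20) nearest=4 d=1 new=(2,20) → add node 19 parent=4 cost=19
24. q=(6,18) nearest=4 d=4 new=(6,18) → add node 20 parent=4 cost=22
25. q=(25,3) nearest=16 d=6 new=(25,3) → add node 21 parent=16 cost=46
26. q=(29,16) nearest=8 d=3 new=(29,16) → add node 22 parent=8 cost=33

Path: 0 1 2 3 7 8 9 16 17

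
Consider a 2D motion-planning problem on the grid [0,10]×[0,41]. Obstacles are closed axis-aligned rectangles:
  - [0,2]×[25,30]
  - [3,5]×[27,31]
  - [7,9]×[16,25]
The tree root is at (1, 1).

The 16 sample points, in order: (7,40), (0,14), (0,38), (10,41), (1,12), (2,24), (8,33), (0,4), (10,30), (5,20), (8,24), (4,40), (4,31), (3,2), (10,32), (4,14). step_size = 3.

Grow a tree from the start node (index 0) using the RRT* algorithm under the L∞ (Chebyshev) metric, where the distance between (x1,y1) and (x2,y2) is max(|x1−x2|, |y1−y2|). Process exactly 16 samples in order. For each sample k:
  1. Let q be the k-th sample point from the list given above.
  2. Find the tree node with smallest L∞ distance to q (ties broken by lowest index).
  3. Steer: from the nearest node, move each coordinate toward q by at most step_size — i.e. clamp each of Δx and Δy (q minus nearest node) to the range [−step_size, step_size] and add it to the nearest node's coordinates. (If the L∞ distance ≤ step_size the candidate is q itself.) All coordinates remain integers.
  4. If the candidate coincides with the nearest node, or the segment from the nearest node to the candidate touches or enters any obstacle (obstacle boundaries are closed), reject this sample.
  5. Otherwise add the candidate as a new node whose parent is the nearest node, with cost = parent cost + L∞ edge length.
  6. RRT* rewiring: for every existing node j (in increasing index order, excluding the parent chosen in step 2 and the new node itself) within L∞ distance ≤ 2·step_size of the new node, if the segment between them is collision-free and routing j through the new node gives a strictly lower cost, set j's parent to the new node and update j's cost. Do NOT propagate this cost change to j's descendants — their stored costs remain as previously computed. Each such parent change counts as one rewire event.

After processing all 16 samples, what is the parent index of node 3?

1. q=(7,40) nearest=0 d=39 new=(4,4) → add node 1 parent=0 cost=3
2. q=(0,14) nearest=1 d=10 new=(1,7) → add node 2 parent=1 cost=6
3. q=(0,38) nearest=2 d=31 new=(0,10) → add node 3 parent=2 cost=9
4. q=(10,41) nearest=3 d=31 new=(3,13) → add node 4 parent=3 cost=12
5. q=(1,12) nearest=3 d=2 new=(1,12) → add node 5 parent=3 cost=11
6. q=(2,24) nearest=4 d=11 new=(2,16) → add node 6 parent=4 cost=15
7. q=(8,33) nearest=6 d=17 new=(5,19) → add node 7 parent=6 cost=18
8. q=(0,4) nearest=0 d=3 new=(0,4) → add node 8 parent=0 cost=3
9. q=(10,30) nearest=7 d=11 new=(8,22) → blocked by [7,9]×[16,25], reject
10. q=(5,20) nearest=7 d=1 new=(5,20) → add node 9 parent=7 cost=19
11. q=(8,24) nearest=9 d=4 new=(8,23) → blocked by [7,9]×[16,25], reject
12. q=(4,40) nearest=9 d=20 new=(4,23) → add node 10 parent=9 cost=22
13. q=(4,31) nearest=10 d=8 new=(4,26) → add node 11 parent=10 cost=25
14. q=(3,2) nearest=0 d=2 new=(3,2) → add node 12 parent=0 cost=2
15. q=(10,32) nearest=11 d=6 new=(7,29) → blocked by [3,5]×[27,31], reject
16. q=(4,14) nearest=4 d=1 new=(4,14) → add node 13 parent=4 cost=13

Parent of node 3: 2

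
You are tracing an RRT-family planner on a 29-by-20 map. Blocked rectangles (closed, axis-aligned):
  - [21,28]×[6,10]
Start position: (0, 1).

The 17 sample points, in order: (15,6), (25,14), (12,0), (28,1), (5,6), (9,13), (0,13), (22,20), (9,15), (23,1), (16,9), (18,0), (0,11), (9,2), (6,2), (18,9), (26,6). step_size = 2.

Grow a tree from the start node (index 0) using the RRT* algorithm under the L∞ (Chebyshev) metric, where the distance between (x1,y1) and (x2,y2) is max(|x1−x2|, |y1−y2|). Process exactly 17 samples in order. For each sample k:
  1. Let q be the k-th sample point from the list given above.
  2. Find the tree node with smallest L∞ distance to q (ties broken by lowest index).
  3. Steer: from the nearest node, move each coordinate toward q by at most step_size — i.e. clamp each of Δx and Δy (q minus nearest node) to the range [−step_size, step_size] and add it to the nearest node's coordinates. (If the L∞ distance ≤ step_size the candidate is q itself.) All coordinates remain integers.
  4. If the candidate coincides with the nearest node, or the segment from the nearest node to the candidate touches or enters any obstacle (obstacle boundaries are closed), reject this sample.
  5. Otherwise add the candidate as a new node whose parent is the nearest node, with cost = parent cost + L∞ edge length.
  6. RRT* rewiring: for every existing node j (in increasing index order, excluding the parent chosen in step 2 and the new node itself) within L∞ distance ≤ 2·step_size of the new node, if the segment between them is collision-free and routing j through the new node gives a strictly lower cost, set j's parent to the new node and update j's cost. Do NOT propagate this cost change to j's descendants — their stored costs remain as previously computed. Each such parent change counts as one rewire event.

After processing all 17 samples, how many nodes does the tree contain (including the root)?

1. q=(15,6) nearest=0 d=15 new=(2,3) → add node 1 parent=0 cost=2
2. q=(25,14) nearest=1 d=23 new=(4,5) → add node 2 parent=1 cost=4
3. q=(12,0) nearest=2 d=8 new=(6,3) → add node 3 parent=2 cost=6
4. q=(28,1) nearest=3 d=22 new=(8,1) → add node 4 parent=3 cost=8
5. q=(5,6) nearest=2 d=1 new=(5,6) → add node 5 parent=2 cost=5
6. q=(9,13) nearest=5 d=7 new=(7,8) → add node 6 parent=5 cost=7
7. q=(0,13) nearest=5 d=7 new=(3,8) → add node 7 parent=5 cost=7
8. q=(22,20) nearest=6 d=15 new=(9,10) → add node 8 parent=6 cost=9
9. q=(9,15) nearest=8 d=5 new=(9,12) → add node 9 parent=8 cost=11
10. q=(23,1) nearest=8 d=14 new=(11,8) → add node 10 parent=8 cost=11
11. q=(16,9) nearest=10 d=5 new=(13,9) → add node 11 parent=10 cost=13
12. q=(18,0) nearest=10 d=8 new=(13,6) → add node 12 parent=10 cost=13
13. q=(0,11) nearest=7 d=3 new=(1,10) → add node 13 parent=7 cost=9
14. q=(9,2) nearest=4 d=1 new=(9,2) → add node 14 parent=4 cost=9
15. q=(6,2) nearest=3 d=1 new=(6,2) → add node 15 parent=3 cost=7
16. q=(18,9) nearest=11 d=5 new=(15,9) → add node 16 parent=11 cost=15
17. q=(26,6) nearest=16 d=11 new=(17,7) → add node 17 parent=16 cost=17

Node count: 18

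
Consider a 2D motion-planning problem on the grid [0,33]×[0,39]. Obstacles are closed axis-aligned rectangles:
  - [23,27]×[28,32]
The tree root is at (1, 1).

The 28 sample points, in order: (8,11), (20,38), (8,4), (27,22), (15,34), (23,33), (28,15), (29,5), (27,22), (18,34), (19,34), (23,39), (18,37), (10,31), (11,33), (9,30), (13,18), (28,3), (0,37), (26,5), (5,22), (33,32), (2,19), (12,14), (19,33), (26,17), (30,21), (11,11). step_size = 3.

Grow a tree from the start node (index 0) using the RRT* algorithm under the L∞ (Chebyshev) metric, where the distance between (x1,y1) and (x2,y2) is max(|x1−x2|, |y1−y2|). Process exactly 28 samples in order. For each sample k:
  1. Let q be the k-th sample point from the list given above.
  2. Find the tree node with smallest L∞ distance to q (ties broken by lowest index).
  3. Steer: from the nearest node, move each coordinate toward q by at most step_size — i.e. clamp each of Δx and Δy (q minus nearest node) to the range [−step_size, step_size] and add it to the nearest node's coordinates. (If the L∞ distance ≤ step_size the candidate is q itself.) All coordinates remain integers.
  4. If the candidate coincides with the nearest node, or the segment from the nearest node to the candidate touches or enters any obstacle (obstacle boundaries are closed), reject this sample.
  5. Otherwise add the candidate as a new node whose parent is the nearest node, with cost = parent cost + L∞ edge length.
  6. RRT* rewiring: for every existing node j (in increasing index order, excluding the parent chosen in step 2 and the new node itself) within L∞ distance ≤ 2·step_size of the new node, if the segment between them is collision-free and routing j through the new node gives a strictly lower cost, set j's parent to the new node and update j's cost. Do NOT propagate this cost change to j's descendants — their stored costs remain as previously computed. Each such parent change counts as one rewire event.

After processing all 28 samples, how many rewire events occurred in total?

1. q=(8,11) nearest=0 d=10 new=(4,4) → add node 1 parent=0 cost=3
2. q=(20,38) nearest=1 d=34 new=(7,7) → add node 2 parent=1 cost=6
3. q=(8,4) nearest=2 d=3 new=(8,4) → add node 3 parent=2 cost=9
4. q=(27,22) nearest=3 d=19 new=(11,7) → add node 4 parent=3 cost=12
5. q=(15,34) nearest=2 d=27 new=(10,10) → add node 5 parent=2 cost=9
6. q=(23,33) nearest=5 d=23 new=(13,13) → add node 6 parent=5 cost=12
7. q=(28,15) nearest=6 d=15 new=(16,15) → add node 7 parent=6 cost=15
8. q=(29,5) nearest=7 d=13 new=(19,12) → add node 8 parent=7 cost=18
9. q=(27,22) nearest=8 d=10 new=(22,15) → add node 9 parent=8 cost=21
10. q=(18,34) nearest=7 d=19 new=(18,18) → add node 10 parent=7 cost=18
11. q=(19,34) nearest=10 d=16 new=(19,21) → add node 11 parent=10 cost=21
12. q=(23,39) nearest=11 d=18 new=(22,24) → add node 12 parent=11 cost=24
13. q=(18,37) nearest=12 d=13 new=(19,27) → add node 13 parent=12 cost=27
14. q=(10,31) nearest=13 d=9 new=(16,30) → add node 14 parent=13 cost=30
15. q=(11,33) nearest=14 d=5 new=(13,33) → add node 15 parent=14 cost=33
16. q=(9,30) nearest=15 d=4 new=(10,30) → add node 16 parent=15 cost=36
17. q=(13,18) nearest=7 d=3 new=(13,18) → add node 17 parent=7 cost=18
18. q=(28,3) nearest=8 d=9 new=(22,9) → add node 18 parent=8 cost=21
19. q=(0,37) nearest=16 d=10 new=(7,33) → add node 19 parent=16 cost=39
20. q=(26,5) nearest=18 d=4 new=(25,6) → add node 20 parent=18 cost=24
21. q=(5,22) nearest=16 d=8 new=(7,27) → add node 21 parent=16 cost=39
22. q=(33,32) nearest=12 d=11 new=(25,27) → add node 22 parent=12 cost=27
23. q=(2,19) nearest=21 d=8 new=(4,24) → add node 23 parent=21 cost=42
24. q=(12,14) nearest=6 d=1 new=(12,14) → add node 24 parent=6 cost=13; rewire 17→24 (17<18)
25. q=(19,33) nearest=14 d=3 new=(19,33) → add node 25 parent=14 cost=33
26. q=(26,17) nearest=9 d=4 new=(25,17) → add node 26 parent=9 cost=24
27. q=(30,21) nearest=26 d=5 new=(28,20) → add node 27 parent=26 cost=27
28. q=(11,11) nearest=5 d=1 new=(11,11) → add node 28 parent=5 cost=10

Rewire events: 1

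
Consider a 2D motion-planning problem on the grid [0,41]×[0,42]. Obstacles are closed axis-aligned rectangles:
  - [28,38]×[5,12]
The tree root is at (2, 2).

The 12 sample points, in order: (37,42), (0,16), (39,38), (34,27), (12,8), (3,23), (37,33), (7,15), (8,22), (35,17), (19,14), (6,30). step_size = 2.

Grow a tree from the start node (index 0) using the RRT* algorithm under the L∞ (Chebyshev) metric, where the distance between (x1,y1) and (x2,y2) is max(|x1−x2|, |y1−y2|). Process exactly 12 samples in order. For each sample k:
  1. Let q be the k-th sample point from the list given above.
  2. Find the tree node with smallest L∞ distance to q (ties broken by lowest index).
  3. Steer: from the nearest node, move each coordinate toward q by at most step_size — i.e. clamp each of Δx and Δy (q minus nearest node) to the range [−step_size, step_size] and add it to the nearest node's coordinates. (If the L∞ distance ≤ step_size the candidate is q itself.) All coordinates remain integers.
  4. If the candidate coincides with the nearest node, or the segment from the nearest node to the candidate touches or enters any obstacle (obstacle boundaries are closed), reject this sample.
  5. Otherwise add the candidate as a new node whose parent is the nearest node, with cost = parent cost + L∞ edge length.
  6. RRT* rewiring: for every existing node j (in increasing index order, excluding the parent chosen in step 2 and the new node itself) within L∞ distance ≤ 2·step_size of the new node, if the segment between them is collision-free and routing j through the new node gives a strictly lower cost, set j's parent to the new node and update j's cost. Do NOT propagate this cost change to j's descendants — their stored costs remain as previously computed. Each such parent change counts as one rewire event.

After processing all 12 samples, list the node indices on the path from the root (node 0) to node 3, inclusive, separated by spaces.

Path: 0 1 3

1. q=(37,42) nearest=0 d=40 new=(4,4) → add node 1 parent=0 cost=2
2. q=(0,16) nearest=1 d=12 new=(2,6) → add node 2 parent=1 cost=4
3. q=(39,38) nearest=1 d=35 new=(6,6) → add node 3 parent=1 cost=4
4. q=(34,27) nearest=3 d=28 new=(8,8) → add node 4 parent=3 cost=6
5. q=(12,8) nearest=4 d=4 new=(10,8) → add node 5 parent=4 cost=8
6. q=(3,23) nearest=4 d=15 new=(6,10) → add node 6 parent=4 cost=8
7. q=(37,33) nearest=5 d=27 new=(12,10) → add node 7 parent=5 cost=10
8. q=(7,15) nearest=6 d=5 new=(7,12) → add node 8 parent=6 cost=10
9. q=(8,22) nearest=8 d=10 new=(8,14) → add node 9 parent=8 cost=12
10. q=(35,17) nearest=7 d=23 new=(14,12) → add node 10 parent=7 cost=12
11. q=(19,14) nearest=10 d=5 new=(16,14) → add node 11 parent=10 cost=14
12. q=(6,30) nearest=9 d=16 new=(6,16) → add node 12 parent=9 cost=14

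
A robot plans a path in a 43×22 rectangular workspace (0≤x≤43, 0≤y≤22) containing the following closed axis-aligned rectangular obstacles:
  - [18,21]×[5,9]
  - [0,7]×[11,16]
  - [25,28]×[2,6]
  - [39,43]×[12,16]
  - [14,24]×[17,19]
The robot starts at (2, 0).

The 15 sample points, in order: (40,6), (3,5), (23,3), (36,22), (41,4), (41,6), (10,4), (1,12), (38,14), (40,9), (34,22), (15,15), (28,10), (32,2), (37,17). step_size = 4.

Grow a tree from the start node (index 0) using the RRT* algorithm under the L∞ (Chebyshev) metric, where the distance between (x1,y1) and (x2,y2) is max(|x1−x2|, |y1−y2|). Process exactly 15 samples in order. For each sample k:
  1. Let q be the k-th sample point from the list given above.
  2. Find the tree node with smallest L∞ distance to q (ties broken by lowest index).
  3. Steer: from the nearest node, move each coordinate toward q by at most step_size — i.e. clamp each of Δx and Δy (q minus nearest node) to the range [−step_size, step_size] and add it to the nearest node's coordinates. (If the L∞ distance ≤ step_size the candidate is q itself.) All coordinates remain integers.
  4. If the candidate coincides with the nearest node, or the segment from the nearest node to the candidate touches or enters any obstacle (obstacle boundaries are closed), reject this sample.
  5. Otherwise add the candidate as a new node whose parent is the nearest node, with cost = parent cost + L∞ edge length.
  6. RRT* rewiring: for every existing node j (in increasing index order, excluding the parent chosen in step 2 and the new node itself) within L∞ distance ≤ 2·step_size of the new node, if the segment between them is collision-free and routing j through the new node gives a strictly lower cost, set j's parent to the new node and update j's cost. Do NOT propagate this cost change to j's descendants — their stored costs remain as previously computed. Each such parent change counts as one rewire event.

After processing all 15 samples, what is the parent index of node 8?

1. q=(40,6) nearest=0 d=38 new=(6,4) → add node 1 parent=0 cost=4
2. q=(3,5) nearest=1 d=3 new=(3,5) → add node 2 parent=1 cost=7
3. q=(23,3) nearest=1 d=17 new=(10,3) → add node 3 parent=1 cost=8
4. q=(36,22) nearest=3 d=26 new=(14,7) → add node 4 parent=3 cost=12
5. q=(41,4) nearest=4 d=27 new=(18,4) → add node 5 parent=4 cost=16
6. q=(41,6) nearest=5 d=23 new=(22,6) → blocked by [18,21]×[5,9], reject
7. q=(10,4) nearest=3 d=1 new=(10,4) → add node 6 parent=3 cost=9
8. q=(1,12) nearest=2 d=7 new=(1,9) → add node 7 parent=2 cost=11
9. q=(38,14) nearest=5 d=20 new=(22,8) → blocked by [18,21]×[5,9], reject
10. q=(40,9) nearest=5 d=22 new=(22,8) → blocked by [18,21]×[5,9], reject
11. q=(34,22) nearest=5 d=18 new=(22,8) → blocked by [18,21]×[5,9], reject
12. q=(15,15) nearest=4 d=8 new=(15,11) → add node 8 parent=4 cost=16
13. q=(28,10) nearest=5 d=10 new=(22,8) → blocked by [18,21]×[5,9], reject
14. q=(32,2) nearest=5 d=14 new=(22,2) → add node 9 parent=5 cost=20
15. q=(37,17) nearest=9 d=15 new=(26,6) → blocked by [25,28]×[2,6], reject

Parent of node 8: 4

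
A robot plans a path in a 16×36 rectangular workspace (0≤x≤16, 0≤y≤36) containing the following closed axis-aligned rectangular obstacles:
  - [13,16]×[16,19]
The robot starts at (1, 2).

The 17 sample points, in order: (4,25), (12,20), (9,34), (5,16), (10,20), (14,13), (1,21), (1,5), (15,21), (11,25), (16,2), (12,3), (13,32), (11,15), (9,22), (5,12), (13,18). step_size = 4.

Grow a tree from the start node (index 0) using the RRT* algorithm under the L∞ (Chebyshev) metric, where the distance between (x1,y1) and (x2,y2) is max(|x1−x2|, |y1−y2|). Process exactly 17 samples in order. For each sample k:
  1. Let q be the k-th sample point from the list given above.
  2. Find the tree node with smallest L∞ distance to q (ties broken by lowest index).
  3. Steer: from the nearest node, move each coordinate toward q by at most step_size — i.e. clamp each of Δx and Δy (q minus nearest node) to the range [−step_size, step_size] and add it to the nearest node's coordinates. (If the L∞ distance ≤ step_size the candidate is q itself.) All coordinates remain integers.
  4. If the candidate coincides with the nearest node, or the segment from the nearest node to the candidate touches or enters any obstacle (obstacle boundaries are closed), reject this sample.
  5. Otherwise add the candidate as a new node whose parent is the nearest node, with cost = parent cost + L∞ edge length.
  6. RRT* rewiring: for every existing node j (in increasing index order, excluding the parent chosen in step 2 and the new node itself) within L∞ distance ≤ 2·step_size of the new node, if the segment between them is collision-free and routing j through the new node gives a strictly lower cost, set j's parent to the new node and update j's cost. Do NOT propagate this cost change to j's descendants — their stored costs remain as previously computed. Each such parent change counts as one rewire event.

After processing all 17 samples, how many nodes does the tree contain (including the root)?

Node count: 17

1. q=(4,25) nearest=0 d=23 new=(4,6) → add node 1 parent=0 cost=4
2. q=(12,20) nearest=1 d=14 new=(8,10) → add node 2 parent=1 cost=8
3. q=(9,34) nearest=2 d=24 new=(9,14) → add node 3 parent=2 cost=12
4. q=(5,16) nearest=3 d=4 new=(5,16) → add node 4 parent=3 cost=16
5. q=(10,20) nearest=4 d=5 new=(9,20) → add node 5 parent=4 cost=20
6. q=(14,13) nearest=3 d=5 new=(13,13) → add node 6 parent=3 cost=16
7. q=(1,21) nearest=4 d=5 new=(1,20) → add node 7 parent=4 cost=20
8. q=(1,5) nearest=0 d=3 new=(1,5) → add node 8 parent=0 cost=3
9. q=(15,21) nearest=5 d=6 new=(13,21) → add node 9 parent=5 cost=24
10. q=(11,25) nearest=9 d=4 new=(11,25) → add node 10 parent=9 cost=28
11. q=(16,2) nearest=2 d=8 new=(12,6) → add node 11 parent=2 cost=12
12. q=(12,3) nearest=11 d=3 new=(12,3) → add node 12 parent=11 cost=15
13. q=(13,32) nearest=10 d=7 new=(13,29) → add node 13 parent=10 cost=32
14. q=(11,15) nearest=3 d=2 new=(11,15) → add node 14 parent=3 cost=14; rewire 5→14 (19<20); rewire 9→14 (20<24)
15. q=(9,22) nearest=5 d=2 new=(9,22) → add node 15 parent=5 cost=21; rewire 10→15 (24<28); rewire 13→15 (28<32)
16. q=(5,12) nearest=2 d=3 new=(5,12) → add node 16 parent=2 cost=11; rewire 4→16 (15<16); rewire 7→16 (19<20)
17. q=(13,18) nearest=9 d=3 new=(13,18) → blocked by [13,16]×[16,19], reject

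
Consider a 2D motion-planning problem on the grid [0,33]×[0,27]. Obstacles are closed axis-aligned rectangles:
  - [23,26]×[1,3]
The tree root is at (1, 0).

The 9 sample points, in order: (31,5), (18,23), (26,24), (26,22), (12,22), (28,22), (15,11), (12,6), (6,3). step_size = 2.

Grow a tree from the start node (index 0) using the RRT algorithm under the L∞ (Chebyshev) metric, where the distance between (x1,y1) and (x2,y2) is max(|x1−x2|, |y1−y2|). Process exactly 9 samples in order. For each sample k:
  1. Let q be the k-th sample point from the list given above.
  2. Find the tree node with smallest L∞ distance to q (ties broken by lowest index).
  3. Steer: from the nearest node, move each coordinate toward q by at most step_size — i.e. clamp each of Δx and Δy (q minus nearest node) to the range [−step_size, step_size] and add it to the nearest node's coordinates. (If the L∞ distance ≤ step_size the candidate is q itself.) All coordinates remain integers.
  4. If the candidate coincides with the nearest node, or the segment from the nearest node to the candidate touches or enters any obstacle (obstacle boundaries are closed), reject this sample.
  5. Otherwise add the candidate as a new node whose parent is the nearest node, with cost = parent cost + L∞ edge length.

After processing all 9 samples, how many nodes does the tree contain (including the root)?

Node count: 10

1. q=(31,5) nearest=0 d=30 new=(3,2) → add node 1 parent=0 cost=2
2. q=(18,23) nearest=1 d=21 new=(5,4) → add node 2 parent=1 cost=4
3. q=(26,24) nearest=2 d=21 new=(7,6) → add node 3 parent=2 cost=6
4. q=(26,22) nearest=3 d=19 new=(9,8) → add node 4 parent=3 cost=8
5. q=(12,22) nearest=4 d=14 new=(11,10) → add node 5 parent=4 cost=10
6. q=(28,22) nearest=5 d=17 new=(13,12) → add node 6 parent=5 cost=12
7. q=(15,11) nearest=6 d=2 new=(15,11) → add node 7 parent=6 cost=14
8. q=(12,6) nearest=4 d=3 new=(11,6) → add node 8 parent=4 cost=10
9. q=(6,3) nearest=2 d=1 new=(6,3) → add node 9 parent=2 cost=5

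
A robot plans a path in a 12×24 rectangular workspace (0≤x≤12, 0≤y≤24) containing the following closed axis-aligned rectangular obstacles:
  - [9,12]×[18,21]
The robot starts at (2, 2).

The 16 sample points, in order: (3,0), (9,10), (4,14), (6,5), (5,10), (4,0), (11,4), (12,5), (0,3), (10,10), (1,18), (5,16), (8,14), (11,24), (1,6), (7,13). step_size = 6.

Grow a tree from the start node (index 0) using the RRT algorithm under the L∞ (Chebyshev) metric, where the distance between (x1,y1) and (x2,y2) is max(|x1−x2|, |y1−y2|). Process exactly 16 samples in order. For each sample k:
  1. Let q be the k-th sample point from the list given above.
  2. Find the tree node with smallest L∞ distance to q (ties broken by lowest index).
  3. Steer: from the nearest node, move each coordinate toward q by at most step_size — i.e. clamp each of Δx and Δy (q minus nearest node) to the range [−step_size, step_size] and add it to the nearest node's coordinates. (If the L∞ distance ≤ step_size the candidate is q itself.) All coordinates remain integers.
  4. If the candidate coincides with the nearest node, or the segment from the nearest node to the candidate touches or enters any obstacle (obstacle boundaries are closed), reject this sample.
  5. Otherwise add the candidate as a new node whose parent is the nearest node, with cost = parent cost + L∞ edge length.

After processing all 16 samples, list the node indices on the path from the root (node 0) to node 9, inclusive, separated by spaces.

Path: 0 9

1. q=(3,0) nearest=0 d=2 new=(3,0) → add node 1 parent=0 cost=2
2. q=(9,10) nearest=0 d=8 new=(8,8) → add node 2 parent=0 cost=6
3. q=(4,14) nearest=2 d=6 new=(4,14) → add node 3 parent=2 cost=12
4. q=(6,5) nearest=2 d=3 new=(6,5) → add node 4 parent=2 cost=9
5. q=(5,10) nearest=2 d=3 new=(5,10) → add node 5 parent=2 cost=9
6. q=(4,0) nearest=1 d=1 new=(4,0) → add node 6 parent=1 cost=3
7. q=(11,4) nearest=2 d=4 new=(11,4) → add node 7 parent=2 cost=10
8. q=(12,5) nearest=7 d=1 new=(12,5) → add node 8 parent=7 cost=11
9. q=(0,3) nearest=0 d=2 new=(0,3) → add node 9 parent=0 cost=2
10. q=(10,10) nearest=2 d=2 new=(10,10) → add node 10 parent=2 cost=8
11. q=(1,18) nearest=3 d=4 new=(1,18) → add node 11 parent=3 cost=16
12. q=(5,16) nearest=3 d=2 new=(5,16) → add node 12 parent=3 cost=14
13. q=(8,14) nearest=12 d=3 new=(8,14) → add node 13 parent=12 cost=17
14. q=(11,24) nearest=12 d=8 new=(11,22) → blocked by [9,12]×[18,21], reject
15. q=(1,6) nearest=9 d=3 new=(1,6) → add node 14 parent=9 cost=5
16. q=(7,13) nearest=13 d=1 new=(7,13) → add node 15 parent=13 cost=18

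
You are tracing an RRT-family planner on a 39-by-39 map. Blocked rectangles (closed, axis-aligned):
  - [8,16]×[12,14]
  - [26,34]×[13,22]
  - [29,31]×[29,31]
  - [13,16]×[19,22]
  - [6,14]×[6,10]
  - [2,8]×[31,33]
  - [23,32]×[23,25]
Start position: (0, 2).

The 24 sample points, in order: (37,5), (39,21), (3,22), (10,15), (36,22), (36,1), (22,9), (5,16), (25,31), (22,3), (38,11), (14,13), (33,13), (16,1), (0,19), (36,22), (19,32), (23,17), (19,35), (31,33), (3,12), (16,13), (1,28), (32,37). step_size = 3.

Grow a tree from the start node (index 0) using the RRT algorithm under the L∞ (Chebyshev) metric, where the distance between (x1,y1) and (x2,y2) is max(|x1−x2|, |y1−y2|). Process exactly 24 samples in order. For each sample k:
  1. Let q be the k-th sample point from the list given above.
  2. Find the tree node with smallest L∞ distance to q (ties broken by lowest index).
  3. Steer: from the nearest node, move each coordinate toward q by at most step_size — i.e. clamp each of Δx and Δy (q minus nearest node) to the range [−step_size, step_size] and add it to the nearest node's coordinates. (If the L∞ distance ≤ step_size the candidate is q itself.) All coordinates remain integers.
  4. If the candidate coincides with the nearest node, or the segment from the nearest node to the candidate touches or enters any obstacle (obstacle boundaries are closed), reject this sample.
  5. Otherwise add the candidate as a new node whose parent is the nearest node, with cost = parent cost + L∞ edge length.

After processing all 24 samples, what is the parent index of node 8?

1. q=(37,5) nearest=0 d=37 new=(3,5) → add node 1 parent=0 cost=3
2. q=(39,21) nearest=1 d=36 new=(6,8) → blocked by [6,14]×[6,10], reject
3. q=(3,22) nearest=1 d=17 new=(3,8) → add node 2 parent=1 cost=6
4. q=(10,15) nearest=2 d=7 new=(6,11) → add node 3 parent=2 cost=9
5. q=(36,22) nearest=3 d=30 new=(9,14) → blocked by [8,16]×[12,14], reject
6. q=(36,1) nearest=3 d=30 new=(9,8) → blocked by [6,14]×[6,10], reject
7. q=(22,9) nearest=3 d=16 new=(9,9) → blocked by [6,14]×[6,10], reject
8. q=(5,16) nearest=3 d=5 new=(5,14) → add node 4 parent=3 cost=12
9. q=(25,31) nearest=3 d=20 new=(9,14) → blocked by [8,16]×[12,14], reject
10. q=(22,3) nearest=3 d=16 new=(9,8) → blocked by [6,14]×[6,10], reject
11. q=(38,11) nearest=3 d=32 new=(9,11) → add node 5 parent=3 cost=12
12. q=(14,13) nearest=5 d=5 new=(12,13) → blocked by [8,16]×[12,14], reject
13. q=(33,13) nearest=5 d=24 new=(12,13) → blocked by [8,16]×[12,14], reject
14. q=(16,1) nearest=3 d=10 new=(9,8) → blocked by [6,14]×[6,10], reject
15. q=(0,19) nearest=4 d=5 new=(2,17) → add node 6 parent=4 cost=15
16. q=(36,22) nearest=5 d=27 new=(12,14) → blocked by [8,16]×[12,14], reject
17. q=(19,32) nearest=6 d=17 new=(5,20) → add node 7 parent=6 cost=18
18. q=(23,17) nearest=5 d=14 new=(12,14) → blocked by [8,16]×[12,14], reject
19. q=(19,35) nearest=7 d=15 new=(8,23) → add node 8 parent=7 cost=21
20. q=(31,33) nearest=5 d=22 new=(12,14) → blocked by [8,16]×[12,14], reject
21. q=(3,12) nearest=4 d=2 new=(3,12) → add node 9 parent=4 cost=14
22. q=(16,13) nearest=5 d=7 new=(12,13) → blocked by [8,16]×[12,14], reject
23. q=(1,28) nearest=8 d=7 new=(5,26) → add node 10 parent=8 cost=24
24. q=(32,37) nearest=8 d=24 new=(11,26) → add node 11 parent=8 cost=24

Parent of node 8: 7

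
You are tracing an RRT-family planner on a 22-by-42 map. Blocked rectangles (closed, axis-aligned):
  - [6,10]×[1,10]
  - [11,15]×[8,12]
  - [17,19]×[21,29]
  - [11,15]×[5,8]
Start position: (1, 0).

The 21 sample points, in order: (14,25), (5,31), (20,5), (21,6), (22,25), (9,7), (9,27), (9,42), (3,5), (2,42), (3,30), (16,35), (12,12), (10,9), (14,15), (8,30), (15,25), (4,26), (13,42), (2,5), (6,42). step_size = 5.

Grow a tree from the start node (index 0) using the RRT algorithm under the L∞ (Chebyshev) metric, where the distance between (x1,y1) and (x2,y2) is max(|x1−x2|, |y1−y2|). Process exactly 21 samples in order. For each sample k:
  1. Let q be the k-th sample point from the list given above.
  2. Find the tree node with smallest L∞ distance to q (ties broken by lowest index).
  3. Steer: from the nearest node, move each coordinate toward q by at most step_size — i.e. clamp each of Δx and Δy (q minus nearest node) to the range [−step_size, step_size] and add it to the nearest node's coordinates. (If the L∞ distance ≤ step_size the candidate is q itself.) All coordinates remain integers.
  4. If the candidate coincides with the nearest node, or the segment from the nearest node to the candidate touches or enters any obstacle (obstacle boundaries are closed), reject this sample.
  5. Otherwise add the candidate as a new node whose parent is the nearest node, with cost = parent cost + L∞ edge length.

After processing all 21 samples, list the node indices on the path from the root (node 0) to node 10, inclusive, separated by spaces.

Path: 0 1 3 4 5 7 9 10

1. q=(14,25) nearest=0 d=25 new=(6,5) → blocked by [6,10]×[1,10], reject
2. q=(5,31) nearest=0 d=31 new=(5,5) → add node 1 parent=0 cost=5
3. q=(20,5) nearest=1 d=15 new=(10,5) → blocked by [6,10]×[1,10], reject
4. q=(21,6) nearest=1 d=16 new=(10,6) → blocked by [6,10]×[1,10], reject
5. q=(22,25) nearest=1 d=20 new=(10,10) → blocked by [6,10]×[1,10], reject
6. q=(9,7) nearest=1 d=4 new=(9,7) → blocked by [6,10]×[1,10], reject
7. q=(9,27) nearest=1 d=22 new=(9,10) → blocked by [6,10]×[1,10], reject
8. q=(9,42) nearest=1 d=37 new=(9,10) → blocked by [6,10]×[1,10], reject
9. q=(3,5) nearest=1 d=2 new=(3,5) → add node 2 parent=1 cost=7
10. q=(2,42) nearest=1 d=37 new=(2,10) → add node 3 parent=1 cost=10
11. q=(3,30) nearest=3 d=20 new=(3,15) → add node 4 parent=3 cost=15
12. q=(16,35) nearest=4 d=20 new=(8,20) → add node 5 parent=4 cost=20
13. q=(12,12) nearest=1 d=7 new=(10,10) → blocked by [6,10]×[1,10], reject
14. q=(10,9) nearest=1 d=5 new=(10,9) → blocked by [6,10]×[1,10], reject
15. q=(14,15) nearest=5 d=6 new=(13,15) → add node 6 parent=5 cost=25
16. q=(8,30) nearest=5 d=10 new=(8,25) → add node 7 parent=5 cost=25
17. q=(15,25) nearest=5 d=7 new=(13,25) → add node 8 parent=5 cost=25
18. q=(4,26) nearest=7 d=4 new=(4,26) → add node 9 parent=7 cost=29
19. q=(13,42) nearest=9 d=16 new=(9,31) → add node 10 parent=9 cost=34
20. q=(2,5) nearest=2 d=1 new=(2,5) → add node 11 parent=2 cost=8
21. q=(6,42) nearest=10 d=11 new=(6,36) → add node 12 parent=10 cost=39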